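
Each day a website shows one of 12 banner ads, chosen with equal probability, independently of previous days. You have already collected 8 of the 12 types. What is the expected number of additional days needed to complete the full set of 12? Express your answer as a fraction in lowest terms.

25

Starting from 8 distinct types, each trial gives a new one with probability (12−i)/12 when i types are held, so the wait for the next new type is 12/(12−i).
E = 12/4 + 12/3 + 12/2 + 12/1 = 25.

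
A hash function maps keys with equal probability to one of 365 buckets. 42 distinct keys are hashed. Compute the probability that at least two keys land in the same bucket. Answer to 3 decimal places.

0.914

It's easier to compute the probability that all 42 are distinct.
P(all distinct) = 365/365 · 364/365 · ··· · 324/365 ≈ 0.086.
So the probability of at least one match is 1 − 0.086 = 0.914.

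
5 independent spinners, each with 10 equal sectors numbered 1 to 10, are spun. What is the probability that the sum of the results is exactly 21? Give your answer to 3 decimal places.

There are 10^5 = 100000 equally likely outcomes.
The number of ordered 5-tuples from {1,…,10} summing to 21 is 3795.
P(sum = 21) = 3795/100000 = 759/20000 ≈ 0.038.

0.038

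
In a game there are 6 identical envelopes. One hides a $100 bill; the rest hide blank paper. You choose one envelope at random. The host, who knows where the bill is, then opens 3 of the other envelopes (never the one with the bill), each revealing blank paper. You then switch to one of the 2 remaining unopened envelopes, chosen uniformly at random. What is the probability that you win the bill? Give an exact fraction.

5/12

Your original envelope holds the bill with probability 1/6, so the other 5 collectively hold it with probability 5/6.
The host can always find 3 empty envelopes to open, so the reveals don't change that 5/6; it is now spread over the 2 remaining unopened envelopes.
P(win by switching) = (5/6) · (1/2) = 5/12.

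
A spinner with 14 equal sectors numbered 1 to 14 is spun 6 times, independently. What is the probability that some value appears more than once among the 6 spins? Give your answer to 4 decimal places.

P(all 6 different) = 14/14 · 13/14 · ··· · 9/14 ≈ 0.2872.
P(at least two equal) = 1 − 0.2872 = 0.7128.

0.7128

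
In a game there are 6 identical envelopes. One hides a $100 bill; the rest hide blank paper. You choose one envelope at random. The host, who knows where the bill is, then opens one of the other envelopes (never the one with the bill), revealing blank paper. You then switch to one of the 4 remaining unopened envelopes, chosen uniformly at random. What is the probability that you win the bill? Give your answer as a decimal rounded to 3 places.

Your original envelope holds the bill with probability 1/6, so the other 5 collectively hold it with probability 5/6.
The host can always find an empty envelope to open, so this doesn't change that 5/6; it is now spread over the 4 remaining unopened envelopes.
P(win by switching) = (5/6) · (1/4) = 5/24 ≈ 0.208.

0.208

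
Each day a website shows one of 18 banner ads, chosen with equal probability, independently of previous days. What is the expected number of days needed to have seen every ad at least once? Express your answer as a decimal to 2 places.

62.91

After i distinct types are collected, each trial gives a new one with probability (18−i)/18, so the expected wait for the next new type is 18/(18−i).
E = 18/18 + 18/17 + 18/16 + 18/15 + 18/14 + 18/13 + 18/12 + 18/11 + 18/10 + 18/9 + 18/8 + 18/7 + 18/6 + 18/5 + 18/4 + 18/3 + 18/2 + 18/1 = 42822903/680680 ≈ 62.91.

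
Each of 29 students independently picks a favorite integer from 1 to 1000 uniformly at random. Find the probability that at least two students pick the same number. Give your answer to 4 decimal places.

0.3363

It's easier to compute the probability that all 29 are distinct.
P(all distinct) = 1000/1000 · 999/1000 · ··· · 972/1000 ≈ 0.6637.
So the probability of at least one match is 1 − 0.6637 = 0.3363.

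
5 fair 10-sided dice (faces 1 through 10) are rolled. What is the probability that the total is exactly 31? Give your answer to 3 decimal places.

0.053

There are 10^5 = 100000 equally likely outcomes.
The number of ordered 5-tuples from {1,…,10} summing to 31 is 5280.
P(sum = 31) = 5280/100000 = 33/625 ≈ 0.053.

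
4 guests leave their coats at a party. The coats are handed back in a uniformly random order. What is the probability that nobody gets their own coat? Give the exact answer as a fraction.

3/8

This is the derangement probability: permutations of 4 with no fixed point.
D(4) = 4! · (1 − 1/1! + 1/2! − ··· + (−1)^4/4!) = 9.
P = 9/24 = 3/8.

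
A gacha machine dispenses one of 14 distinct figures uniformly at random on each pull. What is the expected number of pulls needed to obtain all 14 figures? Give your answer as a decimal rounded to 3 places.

After i distinct types are collected, each trial gives a new one with probability (14−i)/14, so the expected wait for the next new type is 14/(14−i).
E = 14/14 + 14/13 + 14/12 + 14/11 + 14/10 + 14/9 + 14/8 + 14/7 + 14/6 + 14/5 + 14/4 + 14/3 + 14/2 + 14/1 = 1171733/25740 ≈ 45.522.

45.522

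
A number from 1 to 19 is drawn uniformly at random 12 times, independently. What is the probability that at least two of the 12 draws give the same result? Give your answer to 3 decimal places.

0.989

P(all 12 different) = 19/19 · 18/19 · ··· · 8/19 ≈ 0.011.
P(at least two equal) = 1 − 0.011 = 0.989.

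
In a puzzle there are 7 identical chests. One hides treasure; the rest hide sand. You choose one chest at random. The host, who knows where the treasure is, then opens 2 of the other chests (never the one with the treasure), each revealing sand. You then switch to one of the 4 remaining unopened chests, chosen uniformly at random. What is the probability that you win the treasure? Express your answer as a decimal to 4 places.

0.2143

Your original chest holds the treasure with probability 1/7, so the other 6 collectively hold it with probability 6/7.
The host can always find 2 empty chests to open, so the reveals don't change that 6/7; it is now spread over the 4 remaining unopened chests.
P(win by switching) = (6/7) · (1/4) = 3/14 ≈ 0.2143.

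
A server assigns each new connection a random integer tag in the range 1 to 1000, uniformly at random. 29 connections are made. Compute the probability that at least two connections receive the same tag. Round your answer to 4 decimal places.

It's easier to compute the probability that all 29 are distinct.
P(all distinct) = 1000/1000 · 999/1000 · ··· · 972/1000 ≈ 0.6637.
So the probability of at least one match is 1 − 0.6637 = 0.3363.

0.3363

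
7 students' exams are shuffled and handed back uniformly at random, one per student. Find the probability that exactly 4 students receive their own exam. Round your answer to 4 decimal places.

0.0139

Choose which 4 of the 7 are fixed: C(7,4) = 35 ways.
The remaining 3 must have no fixed point: D(3) = 2.
P = 35·2/5040 = 1/72 ≈ 0.0139.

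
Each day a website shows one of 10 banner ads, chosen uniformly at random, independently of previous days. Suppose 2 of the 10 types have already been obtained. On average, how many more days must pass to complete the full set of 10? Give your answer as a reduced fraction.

Starting from 2 distinct types, each trial gives a new one with probability (10−i)/10 when i types are held, so the wait for the next new type is 10/(10−i).
E = 10/8 + 10/7 + 10/6 + 10/5 + 10/4 + 10/3 + 10/2 + 10/1 = 761/28.

761/28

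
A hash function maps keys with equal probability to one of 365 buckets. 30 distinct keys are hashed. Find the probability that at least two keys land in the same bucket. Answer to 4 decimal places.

0.7063

It's easier to compute the probability that all 30 are distinct.
P(all distinct) = 365/365 · 364/365 · ··· · 336/365 ≈ 0.2937.
So the probability of at least one match is 1 − 0.2937 = 0.7063.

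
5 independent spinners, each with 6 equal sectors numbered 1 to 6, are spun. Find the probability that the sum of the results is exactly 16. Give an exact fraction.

There are 6^5 = 7776 equally likely outcomes.
The number of ordered 5-tuples from {1,…,6} summing to 16 is 735.
P(sum = 16) = 735/7776 = 245/2592.

245/2592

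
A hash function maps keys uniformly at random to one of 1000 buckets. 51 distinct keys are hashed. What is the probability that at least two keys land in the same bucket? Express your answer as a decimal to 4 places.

It's easier to compute the probability that all 51 are distinct.
P(all distinct) = 1000/1000 · 999/1000 · ··· · 950/1000 ≈ 0.2733.
So the probability of at least one match is 1 − 0.2733 = 0.7267.

0.7267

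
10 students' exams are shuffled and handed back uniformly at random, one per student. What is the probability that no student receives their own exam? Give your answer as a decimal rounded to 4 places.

This is the derangement probability: permutations of 10 with no fixed point.
D(10) = 10! · (1 − 1/1! + 1/2! − ··· + (−1)^10/10!) = 1334961.
P = 1334961/3628800 = 16481/44800 ≈ 0.3679.

0.3679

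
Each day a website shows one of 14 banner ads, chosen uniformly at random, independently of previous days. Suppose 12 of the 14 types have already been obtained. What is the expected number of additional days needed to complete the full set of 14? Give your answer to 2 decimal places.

21.00

Starting from 12 distinct types, each trial gives a new one with probability (14−i)/14 when i types are held, so the wait for the next new type is 14/(14−i).
E = 14/2 + 14/1 = 21 ≈ 21.00.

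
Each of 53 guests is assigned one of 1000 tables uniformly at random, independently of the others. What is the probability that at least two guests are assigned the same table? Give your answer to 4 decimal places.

0.7541

It's easier to compute the probability that all 53 are distinct.
P(all distinct) = 1000/1000 · 999/1000 · ··· · 948/1000 ≈ 0.2459.
So the probability of at least one match is 1 − 0.2459 = 0.7541.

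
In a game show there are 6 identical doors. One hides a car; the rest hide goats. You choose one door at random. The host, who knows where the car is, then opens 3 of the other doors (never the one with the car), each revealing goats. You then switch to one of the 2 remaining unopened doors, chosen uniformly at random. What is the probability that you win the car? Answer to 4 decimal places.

Your original door holds the car with probability 1/6, so the other 5 collectively hold it with probability 5/6.
The host can always find 3 empty doors to open, so the reveals don't change that 5/6; it is now spread over the 2 remaining unopened doors.
P(win by switching) = (5/6) · (1/2) = 5/12 ≈ 0.4167.

0.4167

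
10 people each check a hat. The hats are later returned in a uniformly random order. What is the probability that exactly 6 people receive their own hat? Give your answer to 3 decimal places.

0.001

Choose which 6 of the 10 are fixed: C(10,6) = 210 ways.
The remaining 4 must have no fixed point: D(4) = 9.
P = 210·9/3628800 = 1/1920 ≈ 0.001.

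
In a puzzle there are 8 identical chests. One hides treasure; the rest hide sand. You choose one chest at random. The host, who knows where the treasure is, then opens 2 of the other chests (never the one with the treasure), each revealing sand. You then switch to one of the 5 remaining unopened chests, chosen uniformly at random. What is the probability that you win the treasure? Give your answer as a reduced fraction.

Your original chest holds the treasure with probability 1/8, so the other 7 collectively hold it with probability 7/8.
The host can always find 2 empty chests to open, so the reveals don't change that 7/8; it is now spread over the 5 remaining unopened chests.
P(win by switching) = (7/8) · (1/5) = 7/40.

7/40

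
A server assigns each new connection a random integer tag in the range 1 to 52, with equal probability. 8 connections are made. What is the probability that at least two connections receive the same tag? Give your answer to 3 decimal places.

0.432

It's easier to compute the probability that all 8 are distinct.
P(all distinct) = 52/52 · 51/52 · ··· · 45/52 ≈ 0.568.
So the probability of at least one match is 1 − 0.568 = 0.432.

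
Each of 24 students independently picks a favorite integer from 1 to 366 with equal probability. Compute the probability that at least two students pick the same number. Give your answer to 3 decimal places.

0.537

It's easier to compute the probability that all 24 are distinct.
P(all distinct) = 366/366 · 365/366 · ··· · 343/366 ≈ 0.463.
So the probability of at least one match is 1 − 0.463 = 0.537.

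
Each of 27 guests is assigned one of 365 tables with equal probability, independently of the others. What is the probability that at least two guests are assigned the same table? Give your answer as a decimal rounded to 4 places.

It's easier to compute the probability that all 27 are distinct.
P(all distinct) = 365/365 · 364/365 · ··· · 339/365 ≈ 0.3731.
So the probability of at least one match is 1 − 0.3731 = 0.6269.

0.6269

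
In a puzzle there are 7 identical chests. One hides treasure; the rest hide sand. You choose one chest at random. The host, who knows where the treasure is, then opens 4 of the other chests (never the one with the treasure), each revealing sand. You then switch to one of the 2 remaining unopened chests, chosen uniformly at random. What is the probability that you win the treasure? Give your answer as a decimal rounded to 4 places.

0.4286

Your original chest holds the treasure with probability 1/7, so the other 6 collectively hold it with probability 6/7.
The host can always find 4 empty chests to open, so the reveals don't change that 6/7; it is now spread over the 2 remaining unopened chests.
P(win by switching) = (6/7) · (1/2) = 3/7 ≈ 0.4286.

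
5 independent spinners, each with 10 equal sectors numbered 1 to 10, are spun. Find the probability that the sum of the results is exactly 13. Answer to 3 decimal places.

There are 10^5 = 100000 equally likely outcomes.
The number of ordered 5-tuples from {1,…,10} summing to 13 is 495.
P(sum = 13) = 495/100000 = 99/20000 ≈ 0.005.

0.005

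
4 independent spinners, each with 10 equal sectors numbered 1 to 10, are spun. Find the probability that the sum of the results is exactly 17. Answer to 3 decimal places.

There are 10^4 = 10000 equally likely outcomes.
The number of ordered 4-tuples from {1,…,10} summing to 17 is 480.
P(sum = 17) = 480/10000 = 6/125 ≈ 0.048.

0.048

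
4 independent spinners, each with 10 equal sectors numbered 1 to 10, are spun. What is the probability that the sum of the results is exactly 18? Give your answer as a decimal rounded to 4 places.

0.0540

There are 10^4 = 10000 equally likely outcomes.
The number of ordered 4-tuples from {1,…,10} summing to 18 is 540.
P(sum = 18) = 540/10000 = 27/500 ≈ 0.0540.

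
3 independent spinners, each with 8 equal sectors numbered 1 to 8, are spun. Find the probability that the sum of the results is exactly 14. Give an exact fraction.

3/32

There are 8^3 = 512 equally likely outcomes.
The number of ordered 3-tuples from {1,…,8} summing to 14 is 48.
P(sum = 14) = 48/512 = 3/32.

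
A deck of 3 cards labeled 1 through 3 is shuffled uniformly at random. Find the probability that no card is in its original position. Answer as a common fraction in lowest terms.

This is the derangement probability: permutations of 3 with no fixed point.
D(3) = 3! · (1 − 1/1! + 1/2! − ··· + (−1)^3/3!) = 2.
P = 2/6 = 1/3.

1/3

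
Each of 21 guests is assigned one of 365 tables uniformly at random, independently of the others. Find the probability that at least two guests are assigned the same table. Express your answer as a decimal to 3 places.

It's easier to compute the probability that all 21 are distinct.
P(all distinct) = 365/365 · 364/365 · ··· · 345/365 ≈ 0.556.
So the probability of at least one match is 1 − 0.556 = 0.444.

0.444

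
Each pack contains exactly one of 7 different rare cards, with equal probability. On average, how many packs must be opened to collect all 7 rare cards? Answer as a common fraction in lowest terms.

After i distinct types are collected, each trial gives a new one with probability (7−i)/7, so the expected wait for the next new type is 7/(7−i).
E = 7/7 + 7/6 + 7/5 + 7/4 + 7/3 + 7/2 + 7/1 = 363/20.

363/20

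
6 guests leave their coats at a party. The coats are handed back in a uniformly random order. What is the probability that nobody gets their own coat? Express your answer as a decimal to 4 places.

0.3681

This is the derangement probability: permutations of 6 with no fixed point.
D(6) = 6! · (1 − 1/1! + 1/2! − ··· + (−1)^6/6!) = 265.
P = 265/720 = 53/144 ≈ 0.3681.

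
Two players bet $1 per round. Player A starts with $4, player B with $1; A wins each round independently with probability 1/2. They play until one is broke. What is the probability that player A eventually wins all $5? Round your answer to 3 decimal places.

0.800

With a fair step, P(i) = ½P(i−1) + ½P(i+1) with P(0)=0, P(5)=1 has the linear solution P(i) = i/5.
P(4) = 4/5 ≈ 0.800.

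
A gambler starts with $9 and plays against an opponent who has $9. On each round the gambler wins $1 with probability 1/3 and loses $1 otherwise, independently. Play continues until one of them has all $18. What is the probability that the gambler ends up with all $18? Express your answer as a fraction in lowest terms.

Let r = q/p = (2/3)/(1/3) = 2. The recurrence P(i) = p·P(i+1) + q·P(i−1) with P(0)=0, P(18)=1 gives P(i) = (1 − r^i)/(1 − r^18).
P(9) = (1 − (2)^9) / (1 − (2)^18) = 1/513.

1/513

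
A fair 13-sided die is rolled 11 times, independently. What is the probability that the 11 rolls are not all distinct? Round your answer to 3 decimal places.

0.998

P(all 11 different) = 13/13 · 12/13 · ··· · 3/13 ≈ 0.002.
P(at least two equal) = 1 − 0.002 = 0.998.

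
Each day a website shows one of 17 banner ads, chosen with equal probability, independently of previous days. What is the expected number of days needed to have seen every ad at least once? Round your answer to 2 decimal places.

After i distinct types are collected, each trial gives a new one with probability (17−i)/17, so the expected wait for the next new type is 17/(17−i).
E = 17/17 + 17/16 + 17/15 + 17/14 + 17/13 + 17/12 + 17/11 + 17/10 + 17/9 + 17/8 + 17/7 + 17/6 + 17/5 + 17/4 + 17/3 + 17/2 + 17/1 = 42142223/720720 ≈ 58.47.

58.47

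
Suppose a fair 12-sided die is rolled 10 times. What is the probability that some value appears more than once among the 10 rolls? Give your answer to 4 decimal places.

0.9961

P(all 10 different) = 12/12 · 11/12 · ··· · 3/12 ≈ 0.0039.
P(at least two equal) = 1 − 0.0039 = 0.9961.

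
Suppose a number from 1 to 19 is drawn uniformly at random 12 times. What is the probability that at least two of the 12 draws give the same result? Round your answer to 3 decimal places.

P(all 12 different) = 19/19 · 18/19 · ··· · 8/19 ≈ 0.011.
P(at least two equal) = 1 − 0.011 = 0.989.

0.989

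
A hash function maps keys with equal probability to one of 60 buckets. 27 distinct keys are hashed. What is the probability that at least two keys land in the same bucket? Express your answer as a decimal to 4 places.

It's easier to compute the probability that all 27 are distinct.
P(all distinct) = 60/60 · 59/60 · ··· · 34/60 ≈ 0.0009.
So the probability of at least one match is 1 − 0.0009 = 0.9991.

0.9991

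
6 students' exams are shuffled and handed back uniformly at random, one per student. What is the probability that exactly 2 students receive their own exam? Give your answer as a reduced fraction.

3/16

Choose which 2 of the 6 are fixed: C(6,2) = 15 ways.
The remaining 4 must have no fixed point: D(4) = 9.
P = 15·9/720 = 3/16.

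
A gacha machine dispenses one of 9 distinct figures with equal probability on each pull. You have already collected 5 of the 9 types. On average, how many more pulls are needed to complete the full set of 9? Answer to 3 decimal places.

Starting from 5 distinct types, each trial gives a new one with probability (9−i)/9 when i types are held, so the wait for the next new type is 9/(9−i).
E = 9/4 + 9/3 + 9/2 + 9/1 = 75/4 ≈ 18.750.

18.750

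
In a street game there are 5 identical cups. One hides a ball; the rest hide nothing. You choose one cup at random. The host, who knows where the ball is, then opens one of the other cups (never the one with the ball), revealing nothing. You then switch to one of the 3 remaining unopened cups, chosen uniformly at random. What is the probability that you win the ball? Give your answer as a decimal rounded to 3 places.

0.267

Your original cup holds the ball with probability 1/5, so the other 4 collectively hold it with probability 4/5.
The host can always find an empty cup to open, so this doesn't change that 4/5; it is now spread over the 3 remaining unopened cups.
P(win by switching) = (4/5) · (1/3) = 4/15 ≈ 0.267.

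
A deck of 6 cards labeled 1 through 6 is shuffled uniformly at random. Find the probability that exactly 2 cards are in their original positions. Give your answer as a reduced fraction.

Choose which 2 of the 6 are fixed: C(6,2) = 15 ways.
The remaining 4 must have no fixed point: D(4) = 9.
P = 15·9/720 = 3/16.

3/16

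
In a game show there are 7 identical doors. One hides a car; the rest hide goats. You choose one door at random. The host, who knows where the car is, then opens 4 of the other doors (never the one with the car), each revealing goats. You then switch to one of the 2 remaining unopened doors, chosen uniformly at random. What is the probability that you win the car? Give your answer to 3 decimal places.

Your original door holds the car with probability 1/7, so the other 6 collectively hold it with probability 6/7.
The host can always find 4 empty doors to open, so the reveals don't change that 6/7; it is now spread over the 2 remaining unopened doors.
P(win by switching) = (6/7) · (1/2) = 3/7 ≈ 0.429.

0.429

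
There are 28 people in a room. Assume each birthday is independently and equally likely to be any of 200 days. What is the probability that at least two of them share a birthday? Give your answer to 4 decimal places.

0.8624

It's easier to compute the probability that all 28 are distinct.
P(all distinct) = 200/200 · 199/200 · ··· · 173/200 ≈ 0.1376.
So the probability of at least one match is 1 − 0.1376 = 0.8624.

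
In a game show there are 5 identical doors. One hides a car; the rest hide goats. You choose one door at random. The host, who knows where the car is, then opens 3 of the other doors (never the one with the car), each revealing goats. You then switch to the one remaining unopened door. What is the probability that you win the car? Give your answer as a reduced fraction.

Your original door holds the car with probability 1/5, so the other 4 collectively hold it with probability 4/5.
The host can always find 3 empty doors to open, so the reveals don't change that 4/5; it is now spread over the 1 remaining unopened door.
P(win by switching) = (4/5) · (1/1) = 4/5.

4/5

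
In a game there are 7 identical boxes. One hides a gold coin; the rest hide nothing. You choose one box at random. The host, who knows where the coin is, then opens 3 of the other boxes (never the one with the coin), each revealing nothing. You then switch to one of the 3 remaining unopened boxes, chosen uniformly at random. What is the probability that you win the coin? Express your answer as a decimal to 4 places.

Your original box holds the coin with probability 1/7, so the other 6 collectively hold it with probability 6/7.
The host can always find 3 empty boxes to open, so the reveals don't change that 6/7; it is now spread over the 3 remaining unopened boxes.
P(win by switching) = (6/7) · (1/3) = 2/7 ≈ 0.2857.

0.2857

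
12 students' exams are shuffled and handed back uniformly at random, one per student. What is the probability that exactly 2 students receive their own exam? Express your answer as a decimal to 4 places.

0.1839

Choose which 2 of the 12 are fixed: C(12,2) = 66 ways.
The remaining 10 must have no fixed point: D(10) = 1334961.
P = 66·1334961/479001600 = 16481/89600 ≈ 0.1839.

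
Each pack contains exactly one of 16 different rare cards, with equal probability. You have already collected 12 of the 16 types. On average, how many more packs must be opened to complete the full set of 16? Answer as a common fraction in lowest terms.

Starting from 12 distinct types, each trial gives a new one with probability (16−i)/16 when i types are held, so the wait for the next new type is 16/(16−i).
E = 16/4 + 16/3 + 16/2 + 16/1 = 100/3.

100/3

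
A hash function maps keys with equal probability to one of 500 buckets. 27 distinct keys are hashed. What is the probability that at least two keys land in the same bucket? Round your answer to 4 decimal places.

It's easier to compute the probability that all 27 are distinct.
P(all distinct) = 500/500 · 499/500 · ··· · 474/500 ≈ 0.4893.
So the probability of at least one match is 1 − 0.4893 = 0.5107.

0.5107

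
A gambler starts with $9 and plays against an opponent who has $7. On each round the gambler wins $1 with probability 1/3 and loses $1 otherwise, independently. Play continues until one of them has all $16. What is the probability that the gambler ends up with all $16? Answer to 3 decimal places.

Let r = q/p = (2/3)/(1/3) = 2. The recurrence P(i) = p·P(i+1) + q·P(i−1) with P(0)=0, P(16)=1 gives P(i) = (1 − r^i)/(1 − r^16).
P(9) = (1 − (2)^9) / (1 − (2)^16) = 511/65535 ≈ 0.008.

0.008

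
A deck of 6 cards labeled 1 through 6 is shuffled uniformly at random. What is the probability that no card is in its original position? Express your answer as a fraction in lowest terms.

This is the derangement probability: permutations of 6 with no fixed point.
D(6) = 6! · (1 − 1/1! + 1/2! − ··· + (−1)^6/6!) = 265.
P = 265/720 = 53/144.

53/144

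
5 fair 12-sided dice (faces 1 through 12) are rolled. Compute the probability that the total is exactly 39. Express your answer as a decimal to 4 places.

0.0365

There are 12^5 = 248832 equally likely outcomes.
The number of ordered 5-tuples from {1,…,12} summing to 39 is 9075.
P(sum = 39) = 9075/248832 = 3025/82944 ≈ 0.0365.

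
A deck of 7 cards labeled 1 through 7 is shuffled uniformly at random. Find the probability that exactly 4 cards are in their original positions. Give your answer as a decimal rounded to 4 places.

0.0139

Choose which 4 of the 7 are fixed: C(7,4) = 35 ways.
The remaining 3 must have no fixed point: D(3) = 2.
P = 35·2/5040 = 1/72 ≈ 0.0139.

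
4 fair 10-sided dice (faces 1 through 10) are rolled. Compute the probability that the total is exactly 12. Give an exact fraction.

There are 10^4 = 10000 equally likely outcomes.
The number of ordered 4-tuples from {1,…,10} summing to 12 is 165.
P(sum = 12) = 165/10000 = 33/2000.

33/2000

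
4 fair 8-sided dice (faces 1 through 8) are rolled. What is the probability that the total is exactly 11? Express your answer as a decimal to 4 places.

0.0293

There are 8^4 = 4096 equally likely outcomes.
The number of ordered 4-tuples from {1,…,8} summing to 11 is 120.
P(sum = 11) = 120/4096 = 15/512 ≈ 0.0293.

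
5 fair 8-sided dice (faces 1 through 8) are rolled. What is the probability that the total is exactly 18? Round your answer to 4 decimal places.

There are 8^5 = 32768 equally likely outcomes.
The number of ordered 5-tuples from {1,…,8} summing to 18 is 1750.
P(sum = 18) = 1750/32768 = 875/16384 ≈ 0.0534.

0.0534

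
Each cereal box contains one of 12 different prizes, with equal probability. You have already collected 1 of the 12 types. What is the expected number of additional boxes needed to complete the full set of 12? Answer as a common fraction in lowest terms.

83711/2310

Starting from 1 distinct type, each trial gives a new one with probability (12−i)/12 when i types are held, so the wait for the next new type is 12/(12−i).
E = 12/11 + 12/10 + 12/9 + 12/8 + 12/7 + 12/6 + 12/5 + 12/4 + 12/3 + 12/2 + 12/1 = 83711/2310.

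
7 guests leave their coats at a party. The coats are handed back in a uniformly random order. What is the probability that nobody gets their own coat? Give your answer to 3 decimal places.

This is the derangement probability: permutations of 7 with no fixed point.
D(7) = 7! · (1 − 1/1! + 1/2! − ··· + (−1)^7/7!) = 1854.
P = 1854/5040 = 103/280 ≈ 0.368.

0.368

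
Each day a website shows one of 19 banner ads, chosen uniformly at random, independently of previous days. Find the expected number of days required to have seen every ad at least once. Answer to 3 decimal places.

67.407

After i distinct types are collected, each trial gives a new one with probability (19−i)/19, so the expected wait for the next new type is 19/(19−i).
E = 19/19 + 19/18 + 19/17 + 19/16 + 19/15 + 19/14 + 19/13 + 19/12 + 19/11 + 19/10 + 19/9 + 19/8 + 19/7 + 19/6 + 19/5 + 19/4 + 19/3 + 19/2 + 19/1 = 275295799/4084080 ≈ 67.407.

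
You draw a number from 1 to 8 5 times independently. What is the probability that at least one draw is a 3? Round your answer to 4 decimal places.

P(no draw is a 3) = (7/8)^5 ≈ 0.5129.
P(at least one) = 1 − 0.5129 = 0.4871.

0.4871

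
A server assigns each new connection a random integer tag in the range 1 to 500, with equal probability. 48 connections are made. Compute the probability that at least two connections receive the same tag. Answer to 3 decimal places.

0.903

It's easier to compute the probability that all 48 are distinct.
P(all distinct) = 500/500 · 499/500 · ··· · 453/500 ≈ 0.097.
So the probability of at least one match is 1 − 0.097 = 0.903.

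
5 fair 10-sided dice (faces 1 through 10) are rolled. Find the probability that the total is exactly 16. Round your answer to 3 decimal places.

0.013

There are 10^5 = 100000 equally likely outcomes.
The number of ordered 5-tuples from {1,…,10} summing to 16 is 1340.
P(sum = 16) = 1340/100000 = 67/5000 ≈ 0.013.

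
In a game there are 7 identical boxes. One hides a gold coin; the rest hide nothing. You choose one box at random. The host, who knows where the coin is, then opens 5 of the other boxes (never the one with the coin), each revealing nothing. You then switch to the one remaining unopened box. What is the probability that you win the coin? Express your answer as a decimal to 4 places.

0.8571

Your original box holds the coin with probability 1/7, so the other 6 collectively hold it with probability 6/7.
The host can always find 5 empty boxes to open, so the reveals don't change that 6/7; it is now spread over the 1 remaining unopened box.
P(win by switching) = (6/7) · (1/1) = 6/7 ≈ 0.8571.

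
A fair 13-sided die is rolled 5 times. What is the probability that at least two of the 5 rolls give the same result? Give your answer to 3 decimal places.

P(all 5 different) = 13/13 · 12/13 · ··· · 9/13 ≈ 0.416.
P(at least two equal) = 1 − 0.416 = 0.584.

0.584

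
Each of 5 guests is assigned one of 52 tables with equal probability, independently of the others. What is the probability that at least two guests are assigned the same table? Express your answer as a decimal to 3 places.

0.180

It's easier to compute the probability that all 5 are distinct.
P(all distinct) = 52/52 · 51/52 · ··· · 48/52 ≈ 0.820.
So the probability of at least one match is 1 − 0.820 = 0.180.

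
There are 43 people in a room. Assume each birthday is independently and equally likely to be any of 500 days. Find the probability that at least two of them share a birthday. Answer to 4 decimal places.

0.8442

It's easier to compute the probability that all 43 are distinct.
P(all distinct) = 500/500 · 499/500 · ··· · 458/500 ≈ 0.1558.
So the probability of at least one match is 1 − 0.1558 = 0.8442.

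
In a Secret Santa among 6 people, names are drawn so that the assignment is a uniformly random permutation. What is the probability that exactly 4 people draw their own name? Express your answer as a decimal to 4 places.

0.0208

Choose which 4 of the 6 are fixed: C(6,4) = 15 ways.
The remaining 2 must have no fixed point: D(2) = 1.
P = 15·1/720 = 1/48 ≈ 0.0208.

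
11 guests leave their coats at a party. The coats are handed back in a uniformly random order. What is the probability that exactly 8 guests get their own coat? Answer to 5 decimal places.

0.00001

Choose which 8 of the 11 are fixed: C(11,8) = 165 ways.
The remaining 3 must have no fixed point: D(3) = 2.
P = 165·2/39916800 = 1/120960 ≈ 0.00001.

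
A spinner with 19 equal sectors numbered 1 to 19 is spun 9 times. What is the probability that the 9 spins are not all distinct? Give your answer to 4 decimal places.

P(all 9 different) = 19/19 · 18/19 · ··· · 11/19 ≈ 0.1039.
P(at least two equal) = 1 − 0.1039 = 0.8961.

0.8961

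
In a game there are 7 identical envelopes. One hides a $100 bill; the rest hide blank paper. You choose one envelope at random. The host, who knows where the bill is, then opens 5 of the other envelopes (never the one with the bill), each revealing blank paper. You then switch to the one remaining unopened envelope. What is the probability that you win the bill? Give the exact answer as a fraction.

Your original envelope holds the bill with probability 1/7, so the other 6 collectively hold it with probability 6/7.
The host can always find 5 empty envelopes to open, so the reveals don't change that 6/7; it is now spread over the 1 remaining unopened envelope.
P(win by switching) = (6/7) · (1/1) = 6/7.

6/7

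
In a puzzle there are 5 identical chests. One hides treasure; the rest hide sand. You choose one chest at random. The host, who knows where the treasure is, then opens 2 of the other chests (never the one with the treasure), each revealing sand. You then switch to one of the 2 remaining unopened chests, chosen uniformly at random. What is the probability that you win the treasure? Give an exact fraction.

Your original chest holds the treasure with probability 1/5, so the other 4 collectively hold it with probability 4/5.
The host can always find 2 empty chests to open, so the reveals don't change that 4/5; it is now spread over the 2 remaining unopened chests.
P(win by switching) = (4/5) · (1/2) = 2/5.

2/5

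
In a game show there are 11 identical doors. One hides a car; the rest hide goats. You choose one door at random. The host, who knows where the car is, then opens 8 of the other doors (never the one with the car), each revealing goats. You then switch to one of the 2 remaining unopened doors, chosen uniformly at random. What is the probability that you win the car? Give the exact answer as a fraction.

Your original door holds the car with probability 1/11, so the other 10 collectively hold it with probability 10/11.
The host can always find 8 empty doors to open, so the reveals don't change that 10/11; it is now spread over the 2 remaining unopened doors.
P(win by switching) = (10/11) · (1/2) = 5/11.

5/11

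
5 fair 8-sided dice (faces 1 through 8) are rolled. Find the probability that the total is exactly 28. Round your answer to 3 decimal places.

There are 8^5 = 32768 equally likely outcomes.
The number of ordered 5-tuples from {1,…,8} summing to 28 is 1470.
P(sum = 28) = 1470/32768 = 735/16384 ≈ 0.045.

0.045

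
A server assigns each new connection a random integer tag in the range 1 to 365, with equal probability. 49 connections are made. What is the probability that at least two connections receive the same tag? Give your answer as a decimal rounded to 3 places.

0.966

It's easier to compute the probability that all 49 are distinct.
P(all distinct) = 365/365 · 364/365 · ··· · 317/365 ≈ 0.034.
So the probability of at least one match is 1 − 0.034 = 0.966.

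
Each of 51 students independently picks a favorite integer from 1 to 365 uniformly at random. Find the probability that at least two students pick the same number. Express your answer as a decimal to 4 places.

It's easier to compute the probability that all 51 are distinct.
P(all distinct) = 365/365 · 364/365 · ··· · 315/365 ≈ 0.0256.
So the probability of at least one match is 1 − 0.0256 = 0.9744.

0.9744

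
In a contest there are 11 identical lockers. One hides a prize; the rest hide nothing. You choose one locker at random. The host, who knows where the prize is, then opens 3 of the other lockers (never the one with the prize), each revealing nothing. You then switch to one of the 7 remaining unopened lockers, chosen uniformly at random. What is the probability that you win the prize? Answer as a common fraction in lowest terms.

10/77

Your original locker holds the prize with probability 1/11, so the other 10 collectively hold it with probability 10/11.
The host can always find 3 empty lockers to open, so the reveals don't change that 10/11; it is now spread over the 7 remaining unopened lockers.
P(win by switching) = (10/11) · (1/7) = 10/77.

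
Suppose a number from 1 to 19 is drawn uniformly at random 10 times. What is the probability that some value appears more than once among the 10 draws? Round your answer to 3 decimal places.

P(all 10 different) = 19/19 · 18/19 · ··· · 10/19 ≈ 0.055.
P(at least two equal) = 1 − 0.055 = 0.945.

0.945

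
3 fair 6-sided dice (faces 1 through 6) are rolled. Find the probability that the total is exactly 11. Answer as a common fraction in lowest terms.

There are 6^3 = 216 equally likely outcomes.
The number of ordered 3-tuples from {1,…,6} summing to 11 is 27.
P(sum = 11) = 27/216 = 1/8.

1/8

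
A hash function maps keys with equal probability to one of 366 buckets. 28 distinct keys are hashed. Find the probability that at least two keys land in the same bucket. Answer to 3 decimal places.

0.653

It's easier to compute the probability that all 28 are distinct.
P(all distinct) = 366/366 · 365/366 · ··· · 339/366 ≈ 0.347.
So the probability of at least one match is 1 − 0.347 = 0.653.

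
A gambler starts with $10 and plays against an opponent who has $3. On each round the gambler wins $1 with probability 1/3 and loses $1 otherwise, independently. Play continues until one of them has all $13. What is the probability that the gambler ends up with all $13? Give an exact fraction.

1023/8191

Let r = q/p = (2/3)/(1/3) = 2. The recurrence P(i) = p·P(i+1) + q·P(i−1) with P(0)=0, P(13)=1 gives P(i) = (1 − r^i)/(1 − r^13).
P(10) = (1 − (2)^10) / (1 − (2)^13) = 1023/8191.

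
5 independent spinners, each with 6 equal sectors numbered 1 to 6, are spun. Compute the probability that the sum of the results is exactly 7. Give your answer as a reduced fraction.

5/2592

There are 6^5 = 7776 equally likely outcomes.
The number of ordered 5-tuples from {1,…,6} summing to 7 is 15.
P(sum = 7) = 15/7776 = 5/2592.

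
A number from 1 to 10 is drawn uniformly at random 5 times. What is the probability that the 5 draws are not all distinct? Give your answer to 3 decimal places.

P(all 5 different) = 10/10 · 9/10 · ··· · 6/10 ≈ 0.302.
P(at least two equal) = 1 − 0.302 = 0.698.

0.698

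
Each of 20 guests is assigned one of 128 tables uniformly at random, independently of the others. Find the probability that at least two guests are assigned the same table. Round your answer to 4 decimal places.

It's easier to compute the probability that all 20 are distinct.
P(all distinct) = 128/128 · 127/128 · ··· · 109/128 ≈ 0.2089.
So the probability of at least one match is 1 − 0.2089 = 0.7911.

0.7911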